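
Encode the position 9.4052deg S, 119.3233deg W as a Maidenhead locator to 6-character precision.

DI00io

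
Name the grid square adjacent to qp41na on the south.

Latitude subsquare a = 0; −1 → -1, wraps to 23 = x, carry into square.
Latitude square 1; −1 → 0.
The longitude characters are unchanged.

QP40nx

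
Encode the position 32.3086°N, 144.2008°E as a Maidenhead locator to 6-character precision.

QM22ch

Offset from 180°W / 90°S: lon 324.2008°, lat 122.3086°.
Field: lon ⌊324.2008/20⌋ = 16 → Q; lat ⌊122.3086/10⌋ = 12 → M.
Square: lon ⌊4.2008/2⌋ = 2; lat ⌊2.3086/1⌋ = 2.
Subsquare: lon ⌊0.2008/0.0833333⌋ = 2 → c; lat ⌊0.3086/0.0416667⌋ = 7 → h.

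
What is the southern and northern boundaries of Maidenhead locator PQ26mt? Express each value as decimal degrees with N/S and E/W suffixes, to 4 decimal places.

Field P=15, Q=16: +15·20° lon, +16·10° lat → SW at lon 120°, lat 70°.
Square 2, 6: +2·2° lon, +6·1° lat → SW at lon 124°, lat 76°.
Subsquare m=12, t=19: +12·0.0833333° lon, +19·0.0416667° lat → SW at lon 125°, lat 76.7917°.
Cell spans 0.0833333° lon × 0.0416667° lat.
south 76.7917° N, north 76.8333° N.

76.7917° N, 76.8333° N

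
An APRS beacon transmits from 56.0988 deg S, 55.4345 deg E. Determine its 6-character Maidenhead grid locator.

LD73rv

Offset from 180°W / 90°S: lon 235.4345°, lat 33.9012°.
Field: lon ⌊235.4345/20⌋ = 11 → L; lat ⌊33.9012/10⌋ = 3 → D.
Square: lon ⌊15.4345/2⌋ = 7; lat ⌊3.9012/1⌋ = 3.
Subsquare: lon ⌊1.4345/0.0833333⌋ = 17 → r; lat ⌊0.9012/0.0416667⌋ = 21 → v.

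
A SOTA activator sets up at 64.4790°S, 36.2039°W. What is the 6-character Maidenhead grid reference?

HC15vm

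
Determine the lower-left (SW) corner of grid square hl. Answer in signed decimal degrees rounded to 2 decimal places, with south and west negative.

20.00, -40.00

Field H=7, L=11: +7·20° lon, +11·10° lat → SW at lon -40°, lat 20°.
latitude 20.00, longitude -40.00.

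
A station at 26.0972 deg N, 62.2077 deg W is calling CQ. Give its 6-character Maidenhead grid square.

FL86vc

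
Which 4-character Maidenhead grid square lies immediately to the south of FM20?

FL29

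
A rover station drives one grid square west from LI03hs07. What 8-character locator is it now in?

Longitude extended square 0; −1 → -1, wraps to 9, carry into subsquare.
Longitude subsquare h = 7; −1 → 6 = g.
The latitude characters are unchanged.

LI03gs97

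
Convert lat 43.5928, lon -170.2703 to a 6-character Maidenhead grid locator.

AN43uo

Add 180° to longitude and 90° to latitude: 9.7297, 133.5928.
Field: lon ⌊9.7297/20⌋ = 0 → A; lat ⌊133.5928/10⌋ = 13 → N.
Square: lon ⌊9.7297/2⌋ = 4; lat ⌊3.5928/1⌋ = 3.
Subsquare: lon ⌊1.7297/0.0833333⌋ = 20 → u; lat ⌊0.5928/0.0416667⌋ = 14 → o.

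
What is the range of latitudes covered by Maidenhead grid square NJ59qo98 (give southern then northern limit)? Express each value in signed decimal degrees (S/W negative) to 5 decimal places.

Field N=13, J=9: +13·20° lon, +9·10° lat → SW at lon 80°, lat 0°.
Square 5, 9: +5·2° lon, +9·1° lat → SW at lon 90°, lat 9°.
Subsquare q=16, o=14: +16·0.0833333° lon, +14·0.0416667° lat → SW at lon 91.3333°, lat 9.58333°.
Extended square 9, 8: +9·0.00833333° lon, +8·0.00416667° lat → SW at lon 91.4083°, lat 9.61667°.
Cell spans 0.00833333° lon × 0.00416667° lat.
south 9.61667, north 9.62083.

9.61667, 9.62083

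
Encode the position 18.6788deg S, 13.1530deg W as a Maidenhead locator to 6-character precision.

Shift to the Maidenhead origin (180°W, 90°S): lon 166.8470, lat 71.3212.
Field (20°×10°, letters A–R): lon ⌊166.8470/20⌋ = 8 → I; lat ⌊71.3212/10⌋ = 7 → H.
Square (2°×1°, digits 0–9): lon ⌊6.8470/2⌋ = 3; lat ⌊1.3212/1⌋ = 1.
Subsquare (5′×2.5′, letters a–x): lon ⌊0.8470/0.0833333⌋ = 10 → k; lat ⌊0.3212/0.0416667⌋ = 7 → h.

IH31kh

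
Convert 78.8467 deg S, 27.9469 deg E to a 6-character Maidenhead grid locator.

Add 180° to longitude and 90° to latitude: 207.9469, 11.1533.
Field: 207.9469/20 → 10 → K, 11.1533/10 → 1 → B; chars KB.
Square: 7.9469/2 → 3, 1.1533/1 → 1; chars 31.
Subsquare: 1.9469/0.0833333 → 23 → x, 0.1533/0.0416667 → 3 → d; chars xd.

KB31xd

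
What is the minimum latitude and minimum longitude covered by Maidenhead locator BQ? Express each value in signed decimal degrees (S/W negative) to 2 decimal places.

70.00, -160.00

Field B=1, Q=16: +1·20° lon, +16·10° lat → SW at lon -160°, lat 70°.
latitude 70.00, longitude -160.00.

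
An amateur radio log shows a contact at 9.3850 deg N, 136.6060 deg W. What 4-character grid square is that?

Offset from 180°W / 90°S: lon 43.39°, lat 99.39°.
Field: lon ⌊43.39/20⌋ = 2 → C; lat ⌊99.39/10⌋ = 9 → J.
Square: lon ⌊3.39/2⌋ = 1; lat ⌊9.39/1⌋ = 9.

CJ19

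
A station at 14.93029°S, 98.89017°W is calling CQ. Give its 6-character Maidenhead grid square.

EH05nb

Shift to the Maidenhead origin (180°W, 90°S): lon 81.1098, lat 75.0697.
Field: 81.1098/20 → 4 → E, 75.0697/10 → 7 → H; chars EH.
Square: 1.1098/2 → 0, 5.0697/1 → 5; chars 05.
Subsquare: 1.1098/0.0833333 → 13 → n, 0.0697/0.0416667 → 1 → b; chars nb.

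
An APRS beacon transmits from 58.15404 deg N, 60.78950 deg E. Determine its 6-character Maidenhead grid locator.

MO08jd

Offset from 180°W / 90°S: lon 240.7895°, lat 148.1540°.
Field: 240.7895/20 → 12 → M, 148.1540/10 → 14 → O; chars MO.
Square: 0.7895/2 → 0, 8.1540/1 → 8; chars 08.
Subsquare: 0.7895/0.0833333 → 9 → j, 0.1540/0.0416667 → 3 → d; chars jd.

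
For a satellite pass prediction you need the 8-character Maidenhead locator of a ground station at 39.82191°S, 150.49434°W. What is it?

Offset from 180°W / 90°S: lon 29.50566°, lat 50.17809°.
Field: 29.50566/20 → 1 → B, 50.17809/10 → 5 → F; chars BF.
Square: 9.50566/2 → 4, 0.17809/1 → 0; chars 40.
Subsquare: 1.50566/0.0833333 → 18 → s, 0.17809/0.0416667 → 4 → e; chars se.
Extended square: 0.00566/0.00833333 → 0, 0.01142/0.00416667 → 2; chars 02.

BF40se02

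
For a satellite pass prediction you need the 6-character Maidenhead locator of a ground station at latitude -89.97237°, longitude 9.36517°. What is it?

JA40qa

Offset from 180°W / 90°S: lon 189.3652°, lat 0.0276°.
Field: 189.3652/20 → 9 → J, 0.0276/10 → 0 → A; chars JA.
Square: 9.3652/2 → 4, 0.0276/1 → 0; chars 40.
Subsquare: 1.3652/0.0833333 → 16 → q, 0.0276/0.0416667 → 0 → a; chars qa.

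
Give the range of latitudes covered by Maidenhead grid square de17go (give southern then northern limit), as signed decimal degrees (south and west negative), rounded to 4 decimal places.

Field D=3, E=4: +3·20° lon, +4·10° lat → SW at lon -120°, lat -50°.
Square 1, 7: +1·2° lon, +7·1° lat → SW at lon -118°, lat -43°.
Subsquare g=6, o=14: +6·0.0833333° lon, +14·0.0416667° lat → SW at lon -117.5°, lat -42.4167°.
Cell spans 0.0833333° lon × 0.0416667° lat.
south -42.4167, north -42.3750.

-42.4167, -42.3750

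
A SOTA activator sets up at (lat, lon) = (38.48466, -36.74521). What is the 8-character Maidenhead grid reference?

HM18pl06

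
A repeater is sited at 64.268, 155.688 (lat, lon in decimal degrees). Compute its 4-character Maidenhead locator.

QP74

Offset from 180°W / 90°S: lon 335.69°, lat 154.27°.
Field: lon ⌊335.69/20⌋ = 16 → Q; lat ⌊154.27/10⌋ = 15 → P.
Square: lon ⌊15.69/2⌋ = 7; lat ⌊4.27/1⌋ = 4.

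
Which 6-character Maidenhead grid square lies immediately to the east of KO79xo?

Longitude subsquare x = 23; +1 → 24, wraps to 0 = a, carry into square.
Longitude square 7; +1 → 8.
The latitude characters are unchanged.

KO89ao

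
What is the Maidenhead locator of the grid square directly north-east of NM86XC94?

Longitude extended square 9; +1 → 10, wraps to 0, carry into subsquare.
Longitude subsquare x = 23; +1 → 24, wraps to 0 = a, carry into square.
Longitude square 8; +1 → 9.
Latitude extended square 4; +1 → 5.

NM96ac05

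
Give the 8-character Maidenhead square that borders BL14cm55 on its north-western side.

BL14cm46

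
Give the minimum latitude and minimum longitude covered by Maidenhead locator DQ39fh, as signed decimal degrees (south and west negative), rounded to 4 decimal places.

Field D=3, Q=16: +3·20° lon, +16·10° lat → SW at lon -120°, lat 70°.
Square 3, 9: +3·2° lon, +9·1° lat → SW at lon -114°, lat 79°.
Subsquare f=5, h=7: +5·0.0833333° lon, +7·0.0416667° lat → SW at lon -113.583°, lat 79.2917°.
latitude 79.2917, longitude -113.5833.

79.2917, -113.5833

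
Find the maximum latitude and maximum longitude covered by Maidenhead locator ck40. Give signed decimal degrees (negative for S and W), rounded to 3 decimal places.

11.000, -130.000

Field C=2, K=10: +2·20° lon, +10·10° lat → SW at lon -140°, lat 10°.
Square 4, 0: +4·2° lon, +0·1° lat → SW at lon -132°, lat 10°.
Cell spans 2° lon × 1° lat. NE corner is SW corner plus one full cell.
latitude 11.000, longitude -130.000.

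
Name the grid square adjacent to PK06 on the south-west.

Longitude square 0; −1 → -1, wraps to 9, carry into field.
Longitude field P = 15; −1 → 14 = O.
Latitude square 6; −1 → 5.

OK95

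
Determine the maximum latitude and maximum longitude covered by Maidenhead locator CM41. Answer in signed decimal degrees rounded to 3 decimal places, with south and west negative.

32.000, -130.000

Field C=2, M=12: +2·20° lon, +12·10° lat → SW at lon -140°, lat 30°.
Square 4, 1: +4·2° lon, +1·1° lat → SW at lon -132°, lat 31°.
Cell spans 2° lon × 1° lat. NE corner is SW corner plus one full cell.
latitude 32.000, longitude -130.000.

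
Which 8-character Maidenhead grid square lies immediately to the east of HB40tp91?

HB40up01

Longitude extended square 9; +1 → 10, wraps to 0, carry into subsquare.
Longitude subsquare t = 19; +1 → 20 = u.
The latitude characters are unchanged.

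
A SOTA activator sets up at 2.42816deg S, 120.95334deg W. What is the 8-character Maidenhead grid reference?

CI97mn57

Offset from 180°W / 90°S: lon 59.04666°, lat 87.57184°.
Field: lon ⌊59.04666/20⌋ = 2 → C; lat ⌊87.57184/10⌋ = 8 → I.
Square: lon ⌊19.04666/2⌋ = 9; lat ⌊7.57184/1⌋ = 7.
Subsquare: lon ⌊1.04666/0.0833333⌋ = 12 → m; lat ⌊0.57184/0.0416667⌋ = 13 → n.
Extended square: lon ⌊0.04666/0.00833333⌋ = 5; lat ⌊0.03017/0.00416667⌋ = 7.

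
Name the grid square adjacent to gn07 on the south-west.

FN96

Longitude square 0; −1 → -1, wraps to 9, carry into field.
Longitude field G = 6; −1 → 5 = F.
Latitude square 7; −1 → 6.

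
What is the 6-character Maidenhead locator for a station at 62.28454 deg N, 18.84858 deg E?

Shift to the Maidenhead origin (180°W, 90°S): lon 198.8486, lat 152.2845.
Field: lon ⌊198.8486/20⌋ = 9 → J; lat ⌊152.2845/10⌋ = 15 → P.
Square: lon ⌊18.8486/2⌋ = 9; lat ⌊2.2845/1⌋ = 2.
Subsquare: lon ⌊0.8486/0.0833333⌋ = 10 → k; lat ⌊0.2845/0.0416667⌋ = 6 → g.

JP92kg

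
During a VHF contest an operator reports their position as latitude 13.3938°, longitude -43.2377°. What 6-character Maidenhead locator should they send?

Offset from 180°W / 90°S: lon 136.7623°, lat 103.3938°.
Field: lon ⌊136.7623/20⌋ = 6 → G; lat ⌊103.3938/10⌋ = 10 → K.
Square: lon ⌊16.7623/2⌋ = 8; lat ⌊3.3938/1⌋ = 3.
Subsquare: lon ⌊0.7623/0.0833333⌋ = 9 → j; lat ⌊0.3938/0.0416667⌋ = 9 → j.

GK83jj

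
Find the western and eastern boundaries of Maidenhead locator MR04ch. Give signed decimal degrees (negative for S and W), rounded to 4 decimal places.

60.1667, 60.2500

Field M=12, R=17: +12·20° lon, +17·10° lat → SW at lon 60°, lat 80°.
Square 0, 4: +0·2° lon, +4·1° lat → SW at lon 60°, lat 84°.
Subsquare c=2, h=7: +2·0.0833333° lon, +7·0.0416667° lat → SW at lon 60.1667°, lat 84.2917°.
Cell spans 0.0833333° lon × 0.0416667° lat.
west 60.1667, east 60.2500.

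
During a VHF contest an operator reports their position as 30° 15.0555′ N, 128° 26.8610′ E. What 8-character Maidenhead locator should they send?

PM40fg30

Offset from 180°W / 90°S: lon 308.44768°, lat 120.25092°.
Field: 308.44768/20 → 15 → P, 120.25092/10 → 12 → M; chars PM.
Square: 8.44768/2 → 4, 0.25092/1 → 0; chars 40.
Subsquare: 0.44768/0.0833333 → 5 → f, 0.25092/0.0416667 → 6 → g; chars fg.
Extended square: 0.03102/0.00833333 → 3, 0.00092/0.00416667 → 0; chars 30.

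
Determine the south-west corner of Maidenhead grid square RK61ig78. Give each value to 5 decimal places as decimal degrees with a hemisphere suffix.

11.28333° N, 172.72500° E

Field R=17, K=10: +17·20° lon, +10·10° lat → SW at lon 160°, lat 10°.
Square 6, 1: +6·2° lon, +1·1° lat → SW at lon 172°, lat 11°.
Subsquare i=8, g=6: +8·0.0833333° lon, +6·0.0416667° lat → SW at lon 172.667°, lat 11.25°.
Extended square 7, 8: +7·0.00833333° lon, +8·0.00416667° lat → SW at lon 172.725°, lat 11.2833°.
latitude 11.28333° N, longitude 172.72500° E.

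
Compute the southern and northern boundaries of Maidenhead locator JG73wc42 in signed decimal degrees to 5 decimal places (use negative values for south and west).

-26.90833, -26.90417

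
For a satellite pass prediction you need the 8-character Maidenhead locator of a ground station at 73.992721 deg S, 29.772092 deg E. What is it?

Add 180° to longitude and 90° to latitude: 209.77209, 16.00728.
Field (20°×10°, letters A–R): 209.77209/20 → 10 → K, 16.00728/10 → 1 → B; chars KB.
Square (2°×1°, digits 0–9): 9.77209/2 → 4, 6.00728/1 → 6; chars 46.
Subsquare (5′×2.5′, letters a–x): 1.77209/0.0833333 → 21 → v, 0.00728/0.0416667 → 0 → a; chars va.
Extended square (30″×15″, digits 0–9): 0.02209/0.00833333 → 2, 0.00728/0.00416667 → 1; chars 21.

KB46va21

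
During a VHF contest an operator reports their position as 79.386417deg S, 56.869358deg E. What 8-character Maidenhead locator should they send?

LB80ko47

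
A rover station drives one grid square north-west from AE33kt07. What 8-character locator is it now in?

Longitude extended square 0; −1 → -1, wraps to 9, carry into subsquare.
Longitude subsquare k = 10; −1 → 9 = j.
Latitude extended square 7; +1 → 8.

AE33jt98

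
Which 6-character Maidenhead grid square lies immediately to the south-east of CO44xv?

Longitude subsquare x = 23; +1 → 24, wraps to 0 = a, carry into square.
Longitude square 4; +1 → 5.
Latitude subsquare v = 21; −1 → 20 = u.

CO54au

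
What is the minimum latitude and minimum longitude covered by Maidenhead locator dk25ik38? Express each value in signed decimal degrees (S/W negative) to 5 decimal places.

15.45000, -115.30833

Field D=3, K=10: +3·20° lon, +10·10° lat → SW at lon -120°, lat 10°.
Square 2, 5: +2·2° lon, +5·1° lat → SW at lon -116°, lat 15°.
Subsquare i=8, k=10: +8·0.0833333° lon, +10·0.0416667° lat → SW at lon -115.333°, lat 15.4167°.
Extended square 3, 8: +3·0.00833333° lon, +8·0.00416667° lat → SW at lon -115.308°, lat 15.45°.
latitude 15.45000, longitude -115.30833.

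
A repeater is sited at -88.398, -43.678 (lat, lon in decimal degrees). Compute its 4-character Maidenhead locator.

GA81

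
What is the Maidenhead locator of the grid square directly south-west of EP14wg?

EP14vf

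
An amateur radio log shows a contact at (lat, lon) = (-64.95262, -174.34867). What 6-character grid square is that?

Shift to the Maidenhead origin (180°W, 90°S): lon 5.6513, lat 25.0474.
Field: lon ⌊5.6513/20⌋ = 0 → A; lat ⌊25.0474/10⌋ = 2 → C.
Square: lon ⌊5.6513/2⌋ = 2; lat ⌊5.0474/1⌋ = 5.
Subsquare: lon ⌊1.6513/0.0833333⌋ = 19 → t; lat ⌊0.0474/0.0416667⌋ = 1 → b.

AC25tb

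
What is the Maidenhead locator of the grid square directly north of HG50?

HG51

Latitude square 0; +1 → 1.
The longitude characters are unchanged.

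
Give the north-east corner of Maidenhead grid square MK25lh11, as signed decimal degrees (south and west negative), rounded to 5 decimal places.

15.30000, 64.93333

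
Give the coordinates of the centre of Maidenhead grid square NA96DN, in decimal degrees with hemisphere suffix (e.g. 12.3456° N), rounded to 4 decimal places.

Field N=13, A=0: +13·20° lon, +0·10° lat → SW at lon 80°, lat -90°.
Square 9, 6: +9·2° lon, +6·1° lat → SW at lon 98°, lat -84°.
Subsquare d=3, n=13: +3·0.0833333° lon, +13·0.0416667° lat → SW at lon 98.25°, lat -83.4583°.
Cell spans 0.0833333° lon × 0.0416667° lat. Centre is SW corner plus half of each.
latitude 83.4375° S, longitude 98.2917° E.

83.4375° S, 98.2917° E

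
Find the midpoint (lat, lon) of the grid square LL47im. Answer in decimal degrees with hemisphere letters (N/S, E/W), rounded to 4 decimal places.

Field L=11, L=11: +11·20° lon, +11·10° lat → SW at lon 40°, lat 20°.
Square 4, 7: +4·2° lon, +7·1° lat → SW at lon 48°, lat 27°.
Subsquare i=8, m=12: +8·0.0833333° lon, +12·0.0416667° lat → SW at lon 48.6667°, lat 27.5°.
Cell spans 0.0833333° lon × 0.0416667° lat. Centre is SW corner plus half of each.
latitude 27.5208° N, longitude 48.7083° E.

27.5208° N, 48.7083° E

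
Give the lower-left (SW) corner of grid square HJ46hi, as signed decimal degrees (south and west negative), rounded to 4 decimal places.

6.3333, -31.4167

Field H=7, J=9: +7·20° lon, +9·10° lat → SW at lon -40°, lat 0°.
Square 4, 6: +4·2° lon, +6·1° lat → SW at lon -32°, lat 6°.
Subsquare h=7, i=8: +7·0.0833333° lon, +8·0.0416667° lat → SW at lon -31.4167°, lat 6.33333°.
latitude 6.3333, longitude -31.4167.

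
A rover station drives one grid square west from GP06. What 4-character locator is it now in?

FP96

Longitude square 0; −1 → -1, wraps to 9, carry into field.
Longitude field G = 6; −1 → 5 = F.
The latitude characters are unchanged.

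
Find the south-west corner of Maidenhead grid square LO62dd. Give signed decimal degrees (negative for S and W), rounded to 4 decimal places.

52.1250, 52.2500

Field L=11, O=14: +11·20° lon, +14·10° lat → SW at lon 40°, lat 50°.
Square 6, 2: +6·2° lon, +2·1° lat → SW at lon 52°, lat 52°.
Subsquare d=3, d=3: +3·0.0833333° lon, +3·0.0416667° lat → SW at lon 52.25°, lat 52.125°.
latitude 52.1250, longitude 52.2500.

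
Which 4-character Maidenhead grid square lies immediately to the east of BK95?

CK05

Longitude square 9; +1 → 10, wraps to 0, carry into field.
Longitude field B = 1; +1 → 2 = C.
The latitude characters are unchanged.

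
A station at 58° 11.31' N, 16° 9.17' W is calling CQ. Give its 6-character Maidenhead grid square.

Shift to the Maidenhead origin (180°W, 90°S): lon 163.8472, lat 148.1885.
Field: lon ⌊163.8472/20⌋ = 8 → I; lat ⌊148.1885/10⌋ = 14 → O.
Square: lon ⌊3.8472/2⌋ = 1; lat ⌊8.1885/1⌋ = 8.
Subsquare: lon ⌊1.8472/0.0833333⌋ = 22 → w; lat ⌊0.1885/0.0416667⌋ = 4 → e.

IO18we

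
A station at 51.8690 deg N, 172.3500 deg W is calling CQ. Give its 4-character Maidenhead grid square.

AO31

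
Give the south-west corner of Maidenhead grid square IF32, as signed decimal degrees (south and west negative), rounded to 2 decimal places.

Field I=8, F=5: +8·20° lon, +5·10° lat → SW at lon -20°, lat -40°.
Square 3, 2: +3·2° lon, +2·1° lat → SW at lon -14°, lat -38°.
latitude -38.00, longitude -14.00.

-38.00, -14.00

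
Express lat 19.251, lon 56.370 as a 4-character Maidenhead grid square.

LK89

Offset from 180°W / 90°S: lon 236.37°, lat 109.25°.
Field: 236.37/20 → 11 → L, 109.25/10 → 10 → K; chars LK.
Square: 16.37/2 → 8, 9.25/1 → 9; chars 89.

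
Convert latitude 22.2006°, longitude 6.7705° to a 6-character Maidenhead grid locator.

JL32je

Shift to the Maidenhead origin (180°W, 90°S): lon 186.7705, lat 112.2006.
Field: 186.7705/20 → 9 → J, 112.2006/10 → 11 → L; chars JL.
Square: 6.7705/2 → 3, 2.2006/1 → 2; chars 32.
Subsquare: 0.7705/0.0833333 → 9 → j, 0.2006/0.0416667 → 4 → e; chars je.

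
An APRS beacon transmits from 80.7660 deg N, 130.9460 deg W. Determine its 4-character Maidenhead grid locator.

CR40

Add 180° to longitude and 90° to latitude: 49.05, 170.77.
Field (20°×10°, letters A–R): lon ⌊49.05/20⌋ = 2 → C; lat ⌊170.77/10⌋ = 17 → R.
Square (2°×1°, digits 0–9): lon ⌊9.05/2⌋ = 4; lat ⌊0.77/1⌋ = 0.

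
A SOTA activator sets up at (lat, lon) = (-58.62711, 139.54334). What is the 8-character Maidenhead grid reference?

Shift to the Maidenhead origin (180°W, 90°S): lon 319.54334, lat 31.37289.
Field: 319.54334/20 → 15 → P, 31.37289/10 → 3 → D; chars PD.
Square: 19.54334/2 → 9, 1.37289/1 → 1; chars 91.
Subsquare: 1.54334/0.0833333 → 18 → s, 0.37289/0.0416667 → 8 → i; chars si.
Extended square: 0.04334/0.00833333 → 5, 0.03956/0.00416667 → 9; chars 59.

PD91si59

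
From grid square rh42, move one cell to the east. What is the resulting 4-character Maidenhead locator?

RH52

Longitude square 4; +1 → 5.
The latitude characters are unchanged.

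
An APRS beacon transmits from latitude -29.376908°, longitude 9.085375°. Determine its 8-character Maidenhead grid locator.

JG40no09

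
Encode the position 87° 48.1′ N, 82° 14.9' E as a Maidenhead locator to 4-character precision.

Offset from 180°W / 90°S: lon 262.25°, lat 177.80°.
Field: 262.25/20 → 13 → N, 177.80/10 → 17 → R; chars NR.
Square: 2.25/2 → 1, 7.80/1 → 7; chars 17.

NR17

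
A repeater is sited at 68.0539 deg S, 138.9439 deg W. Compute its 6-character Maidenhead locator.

Shift to the Maidenhead origin (180°W, 90°S): lon 41.0561, lat 21.9461.
Field (20°×10°, letters A–R): 41.0561/20 → 2 → C, 21.9461/10 → 2 → C; chars CC.
Square (2°×1°, digits 0–9): 1.0561/2 → 0, 1.9461/1 → 1; chars 01.
Subsquare (5′×2.5′, letters a–x): 1.0561/0.0833333 → 12 → m, 0.9461/0.0416667 → 22 → w; chars mw.

CC01mw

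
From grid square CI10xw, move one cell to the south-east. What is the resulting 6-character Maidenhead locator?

Longitude subsquare x = 23; +1 → 24, wraps to 0 = a, carry into square.
Longitude square 1; +1 → 2.
Latitude subsquare w = 22; −1 → 21 = v.

CI20av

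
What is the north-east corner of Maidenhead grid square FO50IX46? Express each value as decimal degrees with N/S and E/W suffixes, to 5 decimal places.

50.98750° N, 69.29167° W

Field F=5, O=14: +5·20° lon, +14·10° lat → SW at lon -80°, lat 50°.
Square 5, 0: +5·2° lon, +0·1° lat → SW at lon -70°, lat 50°.
Subsquare i=8, x=23: +8·0.0833333° lon, +23·0.0416667° lat → SW at lon -69.3333°, lat 50.9583°.
Extended square 4, 6: +4·0.00833333° lon, +6·0.00416667° lat → SW at lon -69.3°, lat 50.9833°.
Cell spans 0.00833333° lon × 0.00416667° lat. NE corner is SW corner plus one full cell.
latitude 50.98750° N, longitude 69.29167° W.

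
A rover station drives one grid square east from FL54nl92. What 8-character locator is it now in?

Longitude extended square 9; +1 → 10, wraps to 0, carry into subsquare.
Longitude subsquare n = 13; +1 → 14 = o.
The latitude characters are unchanged.

FL54ol02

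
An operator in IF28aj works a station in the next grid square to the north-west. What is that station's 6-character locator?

IF18xk

Longitude subsquare a = 0; −1 → -1, wraps to 23 = x, carry into square.
Longitude square 2; −1 → 1.
Latitude subsquare j = 9; +1 → 10 = k.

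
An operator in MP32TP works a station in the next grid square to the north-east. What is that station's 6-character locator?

MP32uq

Longitude subsquare t = 19; +1 → 20 = u.
Latitude subsquare p = 15; +1 → 16 = q.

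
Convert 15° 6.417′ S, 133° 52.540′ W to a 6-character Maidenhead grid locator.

CH34bv

Offset from 180°W / 90°S: lon 46.1243°, lat 74.8931°.
Field (20°×10°, letters A–R): 46.1243/20 → 2 → C, 74.8931/10 → 7 → H; chars CH.
Square (2°×1°, digits 0–9): 6.1243/2 → 3, 4.8931/1 → 4; chars 34.
Subsquare (5′×2.5′, letters a–x): 0.1243/0.0833333 → 1 → b, 0.8931/0.0416667 → 21 → v; chars bv.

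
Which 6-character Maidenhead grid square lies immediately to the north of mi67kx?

Latitude subsquare x = 23; +1 → 24, wraps to 0 = a, carry into square.
Latitude square 7; +1 → 8.
The longitude characters are unchanged.

MI68ka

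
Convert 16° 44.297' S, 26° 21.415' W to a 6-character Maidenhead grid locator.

Offset from 180°W / 90°S: lon 153.6431°, lat 73.2617°.
Field (20°×10°, letters A–R): 153.6431/20 → 7 → H, 73.2617/10 → 7 → H; chars HH.
Square (2°×1°, digits 0–9): 13.6431/2 → 6, 3.2617/1 → 3; chars 63.
Subsquare (5′×2.5′, letters a–x): 1.6431/0.0833333 → 19 → t, 0.2617/0.0416667 → 6 → g; chars tg.

HH63tg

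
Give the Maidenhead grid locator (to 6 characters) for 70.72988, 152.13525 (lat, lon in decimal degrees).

QQ60br

Offset from 180°W / 90°S: lon 332.1353°, lat 160.7299°.
Field: 332.1353/20 → 16 → Q, 160.7299/10 → 16 → Q; chars QQ.
Square: 12.1353/2 → 6, 0.7299/1 → 0; chars 60.
Subsquare: 0.1353/0.0833333 → 1 → b, 0.7299/0.0416667 → 17 → r; chars br.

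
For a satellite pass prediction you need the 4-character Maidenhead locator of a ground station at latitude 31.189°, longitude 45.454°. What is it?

Add 180° to longitude and 90° to latitude: 225.45, 121.19.
Field: lon ⌊225.45/20⌋ = 11 → L; lat ⌊121.19/10⌋ = 12 → M.
Square: lon ⌊5.45/2⌋ = 2; lat ⌊1.19/1⌋ = 1.

LM21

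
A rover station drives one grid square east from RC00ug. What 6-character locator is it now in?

Longitude subsquare u = 20; +1 → 21 = v.
The latitude characters are unchanged.

RC00vg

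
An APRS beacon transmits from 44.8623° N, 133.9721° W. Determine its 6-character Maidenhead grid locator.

Shift to the Maidenhead origin (180°W, 90°S): lon 46.0279, lat 134.8623.
Field: lon ⌊46.0279/20⌋ = 2 → C; lat ⌊134.8623/10⌋ = 13 → N.
Square: lon ⌊6.0279/2⌋ = 3; lat ⌊4.8623/1⌋ = 4.
Subsquare: lon ⌊0.0279/0.0833333⌋ = 0 → a; lat ⌊0.8623/0.0416667⌋ = 20 → u.

CN34au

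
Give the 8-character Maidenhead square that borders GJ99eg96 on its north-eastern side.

GJ99fg07

Longitude extended square 9; +1 → 10, wraps to 0, carry into subsquare.
Longitude subsquare e = 4; +1 → 5 = f.
Latitude extended square 6; +1 → 7.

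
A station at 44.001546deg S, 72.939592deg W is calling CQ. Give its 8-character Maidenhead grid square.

FE35mx79

Add 180° to longitude and 90° to latitude: 107.06041, 45.99845.
Field: 107.06041/20 → 5 → F, 45.99845/10 → 4 → E; chars FE.
Square: 7.06041/2 → 3, 5.99845/1 → 5; chars 35.
Subsquare: 1.06041/0.0833333 → 12 → m, 0.99845/0.0416667 → 23 → x; chars mx.
Extended square: 0.06041/0.00833333 → 7, 0.04012/0.00416667 → 9; chars 79.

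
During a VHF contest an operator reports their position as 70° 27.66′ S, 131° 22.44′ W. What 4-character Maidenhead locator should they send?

CB49

Shift to the Maidenhead origin (180°W, 90°S): lon 48.63, lat 19.54.
Field (20°×10°, letters A–R): lon ⌊48.63/20⌋ = 2 → C; lat ⌊19.54/10⌋ = 1 → B.
Square (2°×1°, digits 0–9): lon ⌊8.63/2⌋ = 4; lat ⌊9.54/1⌋ = 9.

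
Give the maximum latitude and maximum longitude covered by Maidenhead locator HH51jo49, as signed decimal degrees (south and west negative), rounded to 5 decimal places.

Field H=7, H=7: +7·20° lon, +7·10° lat → SW at lon -40°, lat -20°.
Square 5, 1: +5·2° lon, +1·1° lat → SW at lon -30°, lat -19°.
Subsquare j=9, o=14: +9·0.0833333° lon, +14·0.0416667° lat → SW at lon -29.25°, lat -18.4167°.
Extended square 4, 9: +4·0.00833333° lon, +9·0.00416667° lat → SW at lon -29.2167°, lat -18.3792°.
Cell spans 0.00833333° lon × 0.00416667° lat. NE corner is SW corner plus one full cell.
latitude -18.37500, longitude -29.20833.

-18.37500, -29.20833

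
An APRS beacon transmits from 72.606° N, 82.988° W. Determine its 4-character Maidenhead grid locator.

EQ82

Offset from 180°W / 90°S: lon 97.01°, lat 162.61°.
Field (20°×10°, letters A–R): 97.01/20 → 4 → E, 162.61/10 → 16 → Q; chars EQ.
Square (2°×1°, digits 0–9): 17.01/2 → 8, 2.61/1 → 2; chars 82.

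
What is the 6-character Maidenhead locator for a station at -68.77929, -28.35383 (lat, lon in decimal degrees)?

HC51tf

Shift to the Maidenhead origin (180°W, 90°S): lon 151.6462, lat 21.2207.
Field (20°×10°, letters A–R): 151.6462/20 → 7 → H, 21.2207/10 → 2 → C; chars HC.
Square (2°×1°, digits 0–9): 11.6462/2 → 5, 1.2207/1 → 1; chars 51.
Subsquare (5′×2.5′, letters a–x): 1.6462/0.0833333 → 19 → t, 0.2207/0.0416667 → 5 → f; chars tf.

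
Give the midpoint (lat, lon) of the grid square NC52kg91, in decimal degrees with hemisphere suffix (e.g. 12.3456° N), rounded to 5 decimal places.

67.74375° S, 90.91250° E

Field N=13, C=2: +13·20° lon, +2·10° lat → SW at lon 80°, lat -70°.
Square 5, 2: +5·2° lon, +2·1° lat → SW at lon 90°, lat -68°.
Subsquare k=10, g=6: +10·0.0833333° lon, +6·0.0416667° lat → SW at lon 90.8333°, lat -67.75°.
Extended square 9, 1: +9·0.00833333° lon, +1·0.00416667° lat → SW at lon 90.9083°, lat -67.7458°.
Cell spans 0.00833333° lon × 0.00416667° lat. Centre is SW corner plus half of each.
latitude 67.74375° S, longitude 90.91250° E.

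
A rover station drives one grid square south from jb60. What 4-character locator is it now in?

Latitude square 0; −1 → -1, wraps to 9, carry into field.
Latitude field B = 1; −1 → 0 = A.
The longitude characters are unchanged.

JA69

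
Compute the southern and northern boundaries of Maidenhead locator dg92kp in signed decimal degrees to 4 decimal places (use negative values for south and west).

Field D=3, G=6: +3·20° lon, +6·10° lat → SW at lon -120°, lat -30°.
Square 9, 2: +9·2° lon, +2·1° lat → SW at lon -102°, lat -28°.
Subsquare k=10, p=15: +10·0.0833333° lon, +15·0.0416667° lat → SW at lon -101.167°, lat -27.375°.
Cell spans 0.0833333° lon × 0.0416667° lat.
south -27.3750, north -27.3333.

-27.3750, -27.3333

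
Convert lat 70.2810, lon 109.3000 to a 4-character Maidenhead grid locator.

OQ40

Shift to the Maidenhead origin (180°W, 90°S): lon 289.30, lat 160.28.
Field (20°×10°, letters A–R): 289.30/20 → 14 → O, 160.28/10 → 16 → Q; chars OQ.
Square (2°×1°, digits 0–9): 9.30/2 → 4, 0.28/1 → 0; chars 40.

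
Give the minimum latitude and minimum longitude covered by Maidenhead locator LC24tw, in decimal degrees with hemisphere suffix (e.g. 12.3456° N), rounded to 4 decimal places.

65.0833° S, 45.5833° E

Field L=11, C=2: +11·20° lon, +2·10° lat → SW at lon 40°, lat -70°.
Square 2, 4: +2·2° lon, +4·1° lat → SW at lon 44°, lat -66°.
Subsquare t=19, w=22: +19·0.0833333° lon, +22·0.0416667° lat → SW at lon 45.5833°, lat -65.0833°.
latitude 65.0833° S, longitude 45.5833° E.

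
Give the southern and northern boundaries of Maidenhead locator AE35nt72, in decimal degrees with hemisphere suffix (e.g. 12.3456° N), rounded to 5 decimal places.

Field A=0, E=4: +0·20° lon, +4·10° lat → SW at lon -180°, lat -50°.
Square 3, 5: +3·2° lon, +5·1° lat → SW at lon -174°, lat -45°.
Subsquare n=13, t=19: +13·0.0833333° lon, +19·0.0416667° lat → SW at lon -172.917°, lat -44.2083°.
Extended square 7, 2: +7·0.00833333° lon, +2·0.00416667° lat → SW at lon -172.858°, lat -44.2°.
Cell spans 0.00833333° lon × 0.00416667° lat.
south 44.20000° S, north 44.19583° S.

44.20000° S, 44.19583° S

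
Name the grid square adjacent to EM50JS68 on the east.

Longitude extended square 6; +1 → 7.
The latitude characters are unchanged.

EM50js78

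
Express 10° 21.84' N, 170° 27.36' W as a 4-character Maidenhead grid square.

AK40

Add 180° to longitude and 90° to latitude: 9.54, 100.36.
Field: lon ⌊9.54/20⌋ = 0 → A; lat ⌊100.36/10⌋ = 10 → K.
Square: lon ⌊9.54/2⌋ = 4; lat ⌊0.36/1⌋ = 0.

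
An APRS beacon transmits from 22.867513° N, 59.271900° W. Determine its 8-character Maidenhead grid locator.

GL02iu78

Add 180° to longitude and 90° to latitude: 120.72810, 112.86751.
Field: lon ⌊120.72810/20⌋ = 6 → G; lat ⌊112.86751/10⌋ = 11 → L.
Square: lon ⌊0.72810/2⌋ = 0; lat ⌊2.86751/1⌋ = 2.
Subsquare: lon ⌊0.72810/0.0833333⌋ = 8 → i; lat ⌊0.86751/0.0416667⌋ = 20 → u.
Extended square: lon ⌊0.06143/0.00833333⌋ = 7; lat ⌊0.03418/0.00416667⌋ = 8.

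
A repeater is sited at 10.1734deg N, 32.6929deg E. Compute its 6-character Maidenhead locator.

KK60ie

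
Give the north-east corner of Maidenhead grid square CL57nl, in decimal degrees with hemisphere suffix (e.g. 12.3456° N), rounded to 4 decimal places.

27.5000° N, 128.8333° W

Field C=2, L=11: +2·20° lon, +11·10° lat → SW at lon -140°, lat 20°.
Square 5, 7: +5·2° lon, +7·1° lat → SW at lon -130°, lat 27°.
Subsquare n=13, l=11: +13·0.0833333° lon, +11·0.0416667° lat → SW at lon -128.917°, lat 27.4583°.
Cell spans 0.0833333° lon × 0.0416667° lat. NE corner is SW corner plus one full cell.
latitude 27.5000° N, longitude 128.8333° W.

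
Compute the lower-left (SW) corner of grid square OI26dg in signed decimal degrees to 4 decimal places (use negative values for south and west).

Field O=14, I=8: +14·20° lon, +8·10° lat → SW at lon 100°, lat -10°.
Square 2, 6: +2·2° lon, +6·1° lat → SW at lon 104°, lat -4°.
Subsquare d=3, g=6: +3·0.0833333° lon, +6·0.0416667° lat → SW at lon 104.25°, lat -3.75°.
latitude -3.7500, longitude 104.2500.

-3.7500, 104.2500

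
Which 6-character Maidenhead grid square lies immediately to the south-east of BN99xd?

Longitude subsquare x = 23; +1 → 24, wraps to 0 = a, carry into square.
Longitude square 9; +1 → 10, wraps to 0, carry into field.
Longitude field B = 1; +1 → 2 = C.
Latitude subsquare d = 3; −1 → 2 = c.

CN09ac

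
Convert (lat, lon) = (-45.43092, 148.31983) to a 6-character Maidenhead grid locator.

QE44dn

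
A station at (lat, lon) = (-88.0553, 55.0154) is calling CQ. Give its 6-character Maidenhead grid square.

LA71mw

Add 180° to longitude and 90° to latitude: 235.0154, 1.9447.
Field: lon ⌊235.0154/20⌋ = 11 → L; lat ⌊1.9447/10⌋ = 0 → A.
Square: lon ⌊15.0154/2⌋ = 7; lat ⌊1.9447/1⌋ = 1.
Subsquare: lon ⌊1.0154/0.0833333⌋ = 12 → m; lat ⌊0.9447/0.0416667⌋ = 22 → w.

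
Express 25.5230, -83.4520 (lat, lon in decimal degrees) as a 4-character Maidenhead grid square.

EL85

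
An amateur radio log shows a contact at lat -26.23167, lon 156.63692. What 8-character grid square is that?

QG83hs64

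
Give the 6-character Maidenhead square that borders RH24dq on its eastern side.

RH24eq

Longitude subsquare d = 3; +1 → 4 = e.
The latitude characters are unchanged.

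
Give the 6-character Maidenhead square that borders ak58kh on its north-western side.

AK58ji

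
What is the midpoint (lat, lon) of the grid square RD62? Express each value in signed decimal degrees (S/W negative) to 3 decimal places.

-57.500, 173.000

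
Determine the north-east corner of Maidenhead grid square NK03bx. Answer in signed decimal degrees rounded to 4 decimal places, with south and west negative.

14.0000, 80.1667

Field N=13, K=10: +13·20° lon, +10·10° lat → SW at lon 80°, lat 10°.
Square 0, 3: +0·2° lon, +3·1° lat → SW at lon 80°, lat 13°.
Subsquare b=1, x=23: +1·0.0833333° lon, +23·0.0416667° lat → SW at lon 80.0833°, lat 13.9583°.
Cell spans 0.0833333° lon × 0.0416667° lat. NE corner is SW corner plus one full cell.
latitude 14.0000, longitude 80.1667.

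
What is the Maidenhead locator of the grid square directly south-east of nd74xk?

Longitude subsquare x = 23; +1 → 24, wraps to 0 = a, carry into square.
Longitude square 7; +1 → 8.
Latitude subsquare k = 10; −1 → 9 = j.

ND84aj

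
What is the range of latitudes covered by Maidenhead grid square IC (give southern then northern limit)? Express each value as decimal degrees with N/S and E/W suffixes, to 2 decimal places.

Field I=8, C=2: +8·20° lon, +2·10° lat → SW at lon -20°, lat -70°.
Cell spans 20° lon × 10° lat.
south 70.00° S, north 60.00° S.

70.00° S, 60.00° S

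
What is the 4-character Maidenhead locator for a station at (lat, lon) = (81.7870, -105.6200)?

DR71

Offset from 180°W / 90°S: lon 74.38°, lat 171.79°.
Field (20°×10°, letters A–R): lon ⌊74.38/20⌋ = 3 → D; lat ⌊171.79/10⌋ = 17 → R.
Square (2°×1°, digits 0–9): lon ⌊14.38/2⌋ = 7; lat ⌊1.79/1⌋ = 1.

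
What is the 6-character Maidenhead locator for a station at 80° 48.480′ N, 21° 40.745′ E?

KR00ut

Offset from 180°W / 90°S: lon 201.6791°, lat 170.8080°.
Field: 201.6791/20 → 10 → K, 170.8080/10 → 17 → R; chars KR.
Square: 1.6791/2 → 0, 0.8080/1 → 0; chars 00.
Subsquare: 1.6791/0.0833333 → 20 → u, 0.8080/0.0416667 → 19 → t; chars ut.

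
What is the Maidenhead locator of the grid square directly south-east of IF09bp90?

IF09co09

Longitude extended square 9; +1 → 10, wraps to 0, carry into subsquare.
Longitude subsquare b = 1; +1 → 2 = c.
Latitude extended square 0; −1 → -1, wraps to 9, carry into subsquare.
Latitude subsquare p = 15; −1 → 14 = o.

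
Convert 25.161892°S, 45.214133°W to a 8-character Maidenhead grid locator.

GG74ju41

Add 180° to longitude and 90° to latitude: 134.78587, 64.83811.
Field: lon ⌊134.78587/20⌋ = 6 → G; lat ⌊64.83811/10⌋ = 6 → G.
Square: lon ⌊14.78587/2⌋ = 7; lat ⌊4.83811/1⌋ = 4.
Subsquare: lon ⌊0.78587/0.0833333⌋ = 9 → j; lat ⌊0.83811/0.0416667⌋ = 20 → u.
Extended square: lon ⌊0.03587/0.00833333⌋ = 4; lat ⌊0.00477/0.00416667⌋ = 1.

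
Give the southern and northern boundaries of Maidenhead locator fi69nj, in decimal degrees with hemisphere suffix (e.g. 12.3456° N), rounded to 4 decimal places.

Field F=5, I=8: +5·20° lon, +8·10° lat → SW at lon -80°, lat -10°.
Square 6, 9: +6·2° lon, +9·1° lat → SW at lon -68°, lat -1°.
Subsquare n=13, j=9: +13·0.0833333° lon, +9·0.0416667° lat → SW at lon -66.9167°, lat -0.625°.
Cell spans 0.0833333° lon × 0.0416667° lat.
south 0.6250° S, north 0.5833° S.

0.6250° S, 0.5833° S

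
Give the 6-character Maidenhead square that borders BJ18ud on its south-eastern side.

Longitude subsquare u = 20; +1 → 21 = v.
Latitude subsquare d = 3; −1 → 2 = c.

BJ18vc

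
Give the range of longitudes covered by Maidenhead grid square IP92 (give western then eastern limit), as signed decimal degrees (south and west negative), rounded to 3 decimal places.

Field I=8, P=15: +8·20° lon, +15·10° lat → SW at lon -20°, lat 60°.
Square 9, 2: +9·2° lon, +2·1° lat → SW at lon -2°, lat 62°.
Cell spans 2° lon × 1° lat.
west -2.000, east 0.000.

-2.000, 0.000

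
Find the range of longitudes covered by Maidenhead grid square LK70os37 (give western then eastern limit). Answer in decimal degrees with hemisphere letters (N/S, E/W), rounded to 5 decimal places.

Field L=11, K=10: +11·20° lon, +10·10° lat → SW at lon 40°, lat 10°.
Square 7, 0: +7·2° lon, +0·1° lat → SW at lon 54°, lat 10°.
Subsquare o=14, s=18: +14·0.0833333° lon, +18·0.0416667° lat → SW at lon 55.1667°, lat 10.75°.
Extended square 3, 7: +3·0.00833333° lon, +7·0.00416667° lat → SW at lon 55.1917°, lat 10.7792°.
Cell spans 0.00833333° lon × 0.00416667° lat.
west 55.19167° E, east 55.20000° E.

55.19167° E, 55.20000° E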